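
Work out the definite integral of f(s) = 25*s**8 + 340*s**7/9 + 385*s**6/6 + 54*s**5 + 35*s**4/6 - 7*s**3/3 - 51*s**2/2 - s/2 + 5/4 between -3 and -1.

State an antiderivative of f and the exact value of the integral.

f has the shape u'v + uv' for u = 5*s**5/3 + s**4/3 + 3*s**3 - s/2 and v = 5*s**4/3 + 5*s**3/2 + 2*s**2 + s/2 - 5/2 — it is the derivative of the product u*v.
F(s) = (5*s**5/3 + s**4/3 + 3*s**3 - s/2)*(5*s**4/3 + 5*s**3/2 + 2*s**2 + s/2 - 5/2) is an antiderivative of f.
Check: d/ds[(5*s**5/3 + s**4/3 + 3*s**3 - s/2)*(5*s**4/3 + 5*s**3/2 + 2*s**2 + s/2 - 5/2)] = 25*s**8 + 340*s**7/9 + 385*s**6/6 + 54*s**5 + 35*s**4/6 - 7*s**3/3 - 51*s**2/2 - s/2 + 5/4 = f(s).
F(-1) = 253/36; F(-3) = -149145/4.
Integral = F(-1) - F(-3) = 671279/18.

Antiderivative: F(s) = (5*s**5/3 + s**4/3 + 3*s**3 - s/2)*(5*s**4/3 + 5*s**3/2 + 2*s**2 + s/2 - 5/2); value = 671279/18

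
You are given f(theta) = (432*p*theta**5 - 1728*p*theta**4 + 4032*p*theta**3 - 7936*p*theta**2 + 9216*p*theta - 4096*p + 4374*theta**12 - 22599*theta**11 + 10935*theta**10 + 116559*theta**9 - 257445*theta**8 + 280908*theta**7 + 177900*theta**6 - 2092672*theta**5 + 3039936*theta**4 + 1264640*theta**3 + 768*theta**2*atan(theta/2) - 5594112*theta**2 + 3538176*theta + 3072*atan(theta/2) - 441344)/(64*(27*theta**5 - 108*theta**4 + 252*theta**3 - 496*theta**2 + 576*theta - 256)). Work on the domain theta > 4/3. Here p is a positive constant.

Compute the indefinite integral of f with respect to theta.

Any candidate F(theta) must reproduce f(theta) exactly when differentiated.
Check: d/dtheta[p*theta/4 + 81*theta**8/256 - 27*theta**7/64 - 621*theta**6/128 + 321*theta**5/64 + 7345*theta**4/256 - 321*theta**3/16 - 621*theta**2/8 + 27*theta - 2*atan(theta/2)/(9*theta**2 - 24*theta + 16)] = (432*p*theta**5 - 1728*p*theta**4 + 4032*p*theta**3 - 7936*p*theta**2 + 9216*p*theta - 4096*p + 4374*theta**12 - 22599*theta**11 + 10935*theta**10 + 116559*theta**9 - 257445*theta**8 + 280908*theta**7 + 177900*theta**6 - 2092672*theta**5 + 3039936*theta**4 + 1264640*theta**3 + 768*theta**2*atan(theta/2) - 5594112*theta**2 + 3538176*theta + 3072*atan(theta/2) - 441344)/(1728*theta**5 - 6912*theta**4 + 16128*theta**3 - 31744*theta**2 + 36864*theta - 16384), which equals f(theta).

F(theta) = p*theta/4 + 81*theta**8/256 - 27*theta**7/64 - 621*theta**6/128 + 321*theta**5/64 + 7345*theta**4/256 - 321*theta**3/16 - 621*theta**2/8 + 27*theta - 2*atan(theta/2)/(9*theta**2 - 24*theta + 16) + C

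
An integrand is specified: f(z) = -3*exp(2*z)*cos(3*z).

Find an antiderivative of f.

An antiderivative is F(z) = -3*(3*sin(3*z) + 2*cos(3*z))*exp(2*z)/13.

Differentiate the proposed F(z) back; it has to land on f(z) exactly.
Check: d/dz[-3*(3*sin(3*z) + 2*cos(3*z))*exp(2*z)/13] = -3*exp(2*z)*cos(3*z) = f(z).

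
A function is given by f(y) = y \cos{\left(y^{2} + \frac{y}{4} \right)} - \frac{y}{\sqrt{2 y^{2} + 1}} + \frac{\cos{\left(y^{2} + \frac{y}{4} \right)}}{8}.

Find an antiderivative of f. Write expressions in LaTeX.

Integrate term by term and add the pieces.
Check: d/dy[- \frac{\sqrt{2 y^{2} + 1}}{2} + \frac{\sin{\left(y^{2} + \frac{y}{4} \right)}}{2}] = \frac{8 y \sqrt{2 y^{2} + 1} \cos{\left(y^{2} + \frac{y}{4} \right)} - 8 y + \sqrt{2 y^{2} + 1} \cos{\left(y^{2} + \frac{y}{4} \right)}}{8 \sqrt{2 y^{2} + 1}}, which equals f(y).

An antiderivative is F(y) = - \frac{\sqrt{2 y^{2} + 1}}{2} + \frac{\sin{\left(y^{2} + \frac{y}{4} \right)}}{2}.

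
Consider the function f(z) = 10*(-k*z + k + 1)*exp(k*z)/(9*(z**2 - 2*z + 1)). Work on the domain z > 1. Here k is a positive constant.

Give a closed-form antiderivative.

An antiderivative is F(z) = -10*exp(k*z)/(9*z - 9).

f has the shape u'v + uv' for u = -10/(3*(3*z - 3)) and v = exp(k*z) — it is the derivative of the product u*v.
Check: d/dz[-10*exp(k*z)/(9*z - 9)] = (-10*k*z*exp(k*z) + 10*k*exp(k*z) + 10*exp(k*z))/(9*z**2 - 18*z + 9), which equals f(z).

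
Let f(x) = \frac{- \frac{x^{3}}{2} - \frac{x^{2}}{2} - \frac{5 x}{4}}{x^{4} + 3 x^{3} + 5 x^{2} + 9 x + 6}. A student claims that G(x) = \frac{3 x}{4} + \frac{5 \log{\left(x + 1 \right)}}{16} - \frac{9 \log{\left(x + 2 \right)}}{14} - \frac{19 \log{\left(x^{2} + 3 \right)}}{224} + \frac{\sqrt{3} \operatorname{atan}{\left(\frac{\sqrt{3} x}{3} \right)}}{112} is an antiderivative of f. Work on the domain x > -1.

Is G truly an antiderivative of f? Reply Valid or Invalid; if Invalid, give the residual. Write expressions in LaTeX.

Invalid: d/dx[G] - f = \frac{3}{4}, which is not 0.

d/dx[G] = \frac{3 x^{4} + 7 x^{3} + 13 x^{2} + 22 x + 18}{4 x^{4} + 12 x^{3} + 20 x^{2} + 36 x + 24}
d/dx[G] - f(x) = \frac{3}{4} != 0.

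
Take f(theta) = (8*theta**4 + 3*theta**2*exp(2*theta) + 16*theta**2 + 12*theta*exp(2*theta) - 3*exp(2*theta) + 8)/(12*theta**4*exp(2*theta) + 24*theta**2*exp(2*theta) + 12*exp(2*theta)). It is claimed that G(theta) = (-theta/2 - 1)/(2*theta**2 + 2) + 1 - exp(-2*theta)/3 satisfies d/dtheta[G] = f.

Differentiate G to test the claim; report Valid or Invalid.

Valid. The derivative of G reproduces f.

d/dtheta[G] = (8*theta**4 + 3*theta**2*exp(2*theta) + 16*theta**2 + 12*theta*exp(2*theta) - 3*exp(2*theta) + 8)/(12*theta**4*exp(2*theta) + 24*theta**2*exp(2*theta) + 12*exp(2*theta))
This equals f(theta) exactly, so the claim holds.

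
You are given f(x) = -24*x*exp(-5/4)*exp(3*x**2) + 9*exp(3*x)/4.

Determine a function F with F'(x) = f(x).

Integrate term by term and add the pieces.
Check: d/dx[(3*exp(3*x) - 16*exp(3*x**2 - 5/4))/4] = -24*x*exp(-5/4)*exp(3*x**2) + 9*exp(3*x)/4 = f(x).

An antiderivative is F(x) = (3*exp(3*x) - 16*exp(3*x**2 - 5/4))/4.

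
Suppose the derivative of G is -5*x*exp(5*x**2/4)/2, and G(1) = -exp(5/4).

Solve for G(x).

G'(x) matches the chain-rule pattern g'(h)*h' with inner function h(x) = 5*x**2/4; substituting u = h(x) collapses the integral.
A general antiderivative is -exp(5*x**2/4) + C.
The condition gives C = -exp(5/4) - (-exp(5/4)) = 0.
So G(x) = -exp(5*x**2/4).
Check: d/dx[-exp(5*x**2/4)] = -5*x*exp(5*x**2/4)/2 = G'(x).

G(x) = -exp(5*x**2/4)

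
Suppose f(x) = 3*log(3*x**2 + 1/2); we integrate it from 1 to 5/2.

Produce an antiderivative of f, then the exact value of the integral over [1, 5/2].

Any candidate F(x) must reproduce f(x) exactly when differentiated.
F(x) = 3*x*log(3*x**2 + 1/2) - 6*x + sqrt(6)*atan(sqrt(6)*x) is an antiderivative of f.
Check: d/dx[3*x*log(3*x**2 + 1/2) - 6*x + sqrt(6)*atan(sqrt(6)*x)] = 3*log(3*x**2 + 1/2) = f(x).
F(5/2) = -15 + sqrt(6)*atan(5*sqrt(6)/2) + 15*log(77/4)/2; F(1) = -6 + sqrt(6)*atan(sqrt(6)) + 3*log(7/2).
Integral = F(5/2) - F(1) = -9 - 3*log(7/2) - sqrt(6)*atan(sqrt(6)) + sqrt(6)*atan(5*sqrt(6)/2) + 15*log(77/4)/2.

Antiderivative: F(x) = 3*x*log(3*x**2 + 1/2) - 6*x + sqrt(6)*atan(sqrt(6)*x); value = -9 - 3*log(7/2) - sqrt(6)*atan(sqrt(6)) + sqrt(6)*atan(5*sqrt(6)/2) + 15*log(77/4)/2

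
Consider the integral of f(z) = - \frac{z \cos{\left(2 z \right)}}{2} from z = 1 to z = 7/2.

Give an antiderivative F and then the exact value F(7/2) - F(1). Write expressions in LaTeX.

Since d/dz undoes antidifferentiation here, F'(z) = f(z) is required of F(z).
F(z) = - \frac{z \sin{\left(2 z \right)}}{4} - \frac{\cos{\left(2 z \right)}}{8} is an antiderivative of f.
Check: d/dz[- \frac{z \sin{\left(2 z \right)}}{4} - \frac{\cos{\left(2 z \right)}}{8}] = - \frac{z \cos{\left(2 z \right)}}{2} = f(z).
F(7/2) = - \frac{7 \sin{\left(7 \right)}}{8} - \frac{\cos{\left(7 \right)}}{8}; F(1) = - \frac{\sin{\left(2 \right)}}{4} - \frac{\cos{\left(2 \right)}}{8}.
Integral = F(7/2) - F(1) = - \frac{7 \sin{\left(7 \right)}}{8} - \frac{\cos{\left(7 \right)}}{8} + \frac{\cos{\left(2 \right)}}{8} + \frac{\sin{\left(2 \right)}}{4}.

Antiderivative: F(z) = - \frac{z \sin{\left(2 z \right)}}{4} - \frac{\cos{\left(2 z \right)}}{8}; value = - \frac{7 \sin{\left(7 \right)}}{8} - \frac{\cos{\left(7 \right)}}{8} + \frac{\cos{\left(2 \right)}}{8} + \frac{\sin{\left(2 \right)}}{4}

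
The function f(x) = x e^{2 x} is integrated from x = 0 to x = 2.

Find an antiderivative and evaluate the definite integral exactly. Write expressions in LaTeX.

Antiderivative: F(x) = \frac{x e^{2 x}}{2} - \frac{e^{2 x}}{4}; value = \frac{1}{4} + \frac{3 e^{4}}{4}

f has the shape u'v + uv' for u = \frac{x}{2} - \frac{1}{4} and v = e^{2 x} — it is the derivative of the product u*v.
F(x) = \frac{x e^{2 x}}{2} - \frac{e^{2 x}}{4} is an antiderivative of f.
Check: d/dx[\frac{x e^{2 x}}{2} - \frac{e^{2 x}}{4}] = x e^{2 x} = f(x).
F(2) = \frac{3 e^{4}}{4}; F(0) = - \frac{1}{4}.
Integral = F(2) - F(0) = \frac{1}{4} + \frac{3 e^{4}}{4}.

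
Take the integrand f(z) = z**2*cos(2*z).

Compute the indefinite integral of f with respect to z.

Check any antiderivative F(z) by computing F'(z) and comparing it with f(z).
Check: d/dz[z**2*sin(2*z)/2 + z*cos(2*z)/2 - sin(2*z)/4] = z**2*cos(2*z) = f(z).

F(z) = z**2*sin(2*z)/2 + z*cos(2*z)/2 - sin(2*z)/4 + C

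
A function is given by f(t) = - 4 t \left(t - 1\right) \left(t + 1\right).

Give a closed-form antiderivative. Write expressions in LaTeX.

An antiderivative is F(t) = - t^{4} + 2 t^{2}.

The substitution u = 1 - t^{2} works: f is exactly (dF/du)*(du/dt) for that inner function.
Check: d/dt[- t^{4} + 2 t^{2}] = - 4 t^{3} + 4 t, which equals f(t).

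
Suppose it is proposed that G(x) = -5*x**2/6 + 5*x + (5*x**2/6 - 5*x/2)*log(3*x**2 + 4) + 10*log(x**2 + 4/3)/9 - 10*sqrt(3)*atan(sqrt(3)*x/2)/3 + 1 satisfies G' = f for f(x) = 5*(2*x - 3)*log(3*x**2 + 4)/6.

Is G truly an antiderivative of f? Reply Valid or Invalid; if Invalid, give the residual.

d/dx[G] = 5*x*log(3*x**2 + 4)/3 - 5*log(3*x**2 + 4)/2
This equals f(x) exactly, so the claim holds.

Valid - differentiating G returns exactly f.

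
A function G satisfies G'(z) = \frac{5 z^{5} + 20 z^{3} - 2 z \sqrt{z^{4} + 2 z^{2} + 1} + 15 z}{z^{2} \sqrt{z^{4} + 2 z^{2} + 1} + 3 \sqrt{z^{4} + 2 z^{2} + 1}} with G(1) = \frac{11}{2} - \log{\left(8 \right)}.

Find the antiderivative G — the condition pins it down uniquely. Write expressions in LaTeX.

G(z) = \frac{5 \sqrt{z^{4} + 2 z^{2} + 1}}{2} - \log{\left(2 z^{2} + 6 \right)} + \frac{1}{2}

For G(z) to be correct, d/dz[G] must agree with the stated G'(z) identically.
A general antiderivative is \frac{5 \sqrt{z^{4} + 2 z^{2} + 1}}{2} - \log{\left(2 z^{2} + 6 \right)} + C.
The condition gives C = \frac{11}{2} - \log{\left(8 \right)} - (5 - \log{\left(8 \right)}) = \frac{1}{2}.
So G(z) = \frac{5 \sqrt{z^{4} + 2 z^{2} + 1}}{2} - \log{\left(2 z^{2} + 6 \right)} + \frac{1}{2}.
Check: d/dz[\frac{5 \sqrt{z^{4} + 2 z^{2} + 1}}{2} - \log{\left(2 z^{2} + 6 \right)} + \frac{1}{2}] = \frac{5 z^{5} + 20 z^{3} - 2 z \sqrt{z^{4} + 2 z^{2} + 1} + 15 z}{z^{2} \sqrt{z^{4} + 2 z^{2} + 1} + 3 \sqrt{z^{4} + 2 z^{2} + 1}} = G'(z).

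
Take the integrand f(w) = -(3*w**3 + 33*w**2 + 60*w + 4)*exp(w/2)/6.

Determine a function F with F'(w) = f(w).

An antiderivative is F(w) = -w**3*exp(w/2) - 5*w**2*exp(w/2) - 4*exp(w/2)/3.

f has the shape u'v + uv' for u = -w**3 - 5*w**2 - 4/3 and v = exp(w/2) — it is the derivative of the product u*v.
Check: d/dw[-w**3*exp(w/2) - 5*w**2*exp(w/2) - 4*exp(w/2)/3] = -w**3*exp(w/2)/2 - 11*w**2*exp(w/2)/2 - 10*w*exp(w/2) - 2*exp(w/2)/3, which equals f(w).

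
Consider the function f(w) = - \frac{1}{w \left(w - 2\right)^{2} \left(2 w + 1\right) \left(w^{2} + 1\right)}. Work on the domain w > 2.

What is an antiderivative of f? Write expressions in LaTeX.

An antiderivative is F(w) = \frac{- 125 \left(w - 2\right) \log{\left(w \right)} + 17 \left(w - 2\right) \log{\left(w - 2 \right)} + 64 \left(w - 2\right) \log{\left(w + \frac{1}{2} \right)} + 22 \left(w - 2\right) \log{\left(w^{2} + 1 \right)} + 8 \left(w - 2\right) \operatorname{atan}{\left(w \right)} + 10}{500 \left(w - 2\right)}.

The denominator factors as w \left(w - 2\right)^{2} \left(2 w + 1\right) \left(w^{2} + 1\right); partial fractions split f into directly integrable pieces: \frac{11 w + 2}{125 \left(w^{2} + 1\right)} + \frac{32}{125 \left(2 w + 1\right)} + \frac{17}{500 \left(w - 2\right)} - \frac{1}{50 \left(w - 2\right)^{2}} - \frac{1}{4 w}.
Check: d/dw[\frac{- 125 \left(w - 2\right) \log{\left(w \right)} + 17 \left(w - 2\right) \log{\left(w - 2 \right)} + 64 \left(w - 2\right) \log{\left(w + \frac{1}{2} \right)} + 22 \left(w - 2\right) \log{\left(w^{2} + 1 \right)} + 8 \left(w - 2\right) \operatorname{atan}{\left(w \right)} + 10}{500 \left(w - 2\right)}] = - \frac{1}{2 w^{6} - 7 w^{5} + 6 w^{4} - 3 w^{3} + 4 w^{2} + 4 w}, which equals f(w).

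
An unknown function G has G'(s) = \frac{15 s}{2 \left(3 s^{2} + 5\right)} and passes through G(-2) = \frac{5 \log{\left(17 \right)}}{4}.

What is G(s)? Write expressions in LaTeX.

G(s) = \frac{5 \log{\left(3 s^{2} + 5 \right)}}{4}

G'(s) matches the chain-rule pattern g'(h)*h' with inner function h(s) = 3 s^{2} + 5; substituting u = h(s) collapses the integral.
A general antiderivative is \frac{5 \log{\left(3 s^{2} + 5 \right)}}{4} + C.
The condition gives C = \frac{5 \log{\left(17 \right)}}{4} - (\frac{5 \log{\left(17 \right)}}{4}) = 0.
So G(s) = \frac{5 \log{\left(3 s^{2} + 5 \right)}}{4}.
Check: d/ds[\frac{5 \log{\left(3 s^{2} + 5 \right)}}{4}] = \frac{15 s}{6 s^{2} + 10}, which equals G'(s).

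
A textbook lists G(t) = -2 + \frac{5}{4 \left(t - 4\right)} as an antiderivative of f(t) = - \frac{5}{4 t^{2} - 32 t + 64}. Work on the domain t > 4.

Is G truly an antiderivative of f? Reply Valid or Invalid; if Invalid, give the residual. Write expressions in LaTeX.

Valid - differentiating G returns exactly f.

d/dt[G] = - \frac{5}{4 t^{2} - 32 t + 64}
This equals f(t) exactly, so the claim holds.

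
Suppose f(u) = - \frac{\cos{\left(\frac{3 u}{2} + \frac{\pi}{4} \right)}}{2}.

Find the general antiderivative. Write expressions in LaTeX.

F(u) = - \frac{\sin{\left(\frac{3 u}{2} + \frac{\pi}{4} \right)}}{3} + C

A candidate is checked by its d/du: the result must match f(u).
Check: d/du[- \frac{\sin{\left(\frac{3 u}{2} + \frac{\pi}{4} \right)}}{3}] = - \frac{\cos{\left(\frac{3 u}{2} + \frac{\pi}{4} \right)}}{2} = f(u).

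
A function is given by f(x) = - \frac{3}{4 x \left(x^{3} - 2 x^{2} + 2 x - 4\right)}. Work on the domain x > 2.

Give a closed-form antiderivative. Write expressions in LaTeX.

The denominator factors as 4 x \left(x - 2\right) \left(x^{2} + 2\right); partial fractions split f into directly integrable pieces: - \frac{x - 1}{8 \left(x^{2} + 2\right)} - \frac{1}{16 \left(x - 2\right)} + \frac{3}{16 x}.
Check: d/dx[\frac{3 \log{\left(x \right)} - \log{\left(x - 2 \right)} - \log{\left(x^{2} + 2 \right)} + \sqrt{2} \operatorname{atan}{\left(\frac{\sqrt{2} x}{2} \right)}}{16}] = - \frac{3}{4 x^{4} - 8 x^{3} + 8 x^{2} - 16 x}, which equals f(x).

An antiderivative is F(x) = \frac{3 \log{\left(x \right)} - \log{\left(x - 2 \right)} - \log{\left(x^{2} + 2 \right)} + \sqrt{2} \operatorname{atan}{\left(\frac{\sqrt{2} x}{2} \right)}}{16}.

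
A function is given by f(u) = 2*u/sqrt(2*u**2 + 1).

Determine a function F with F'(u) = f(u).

f matches the chain-rule pattern g'(h)*h' with inner function h(u) = 2*u**2 + 1; substituting w = h(u) collapses the integral.
Check: d/du[sqrt(2*u**2 + 1)] = 2*u/sqrt(2*u**2 + 1) = f(u).

An antiderivative is F(u) = sqrt(2*u**2 + 1).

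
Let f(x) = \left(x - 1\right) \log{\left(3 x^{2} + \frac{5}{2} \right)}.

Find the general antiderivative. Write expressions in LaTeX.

An antiderivative F(x) passes only if d/dx[F] lands on f(x) exactly.
Check: d/dx[\frac{- 6 x^{2} + 6 x \left(x - 2\right) \log{\left(3 x^{2} + \frac{5}{2} \right)} + 24 x + 5 \log{\left(x^{2} + \frac{5}{6} \right)} - 4 \sqrt{30} \operatorname{atan}{\left(\frac{\sqrt{30} x}{5} \right)}}{12}] = x \log{\left(3 x^{2} + \frac{5}{2} \right)} - \log{\left(3 x^{2} + \frac{5}{2} \right)}, which equals f(x).

F(x) = \frac{- 6 x^{2} + 6 x \left(x - 2\right) \log{\left(3 x^{2} + \frac{5}{2} \right)} + 24 x + 5 \log{\left(x^{2} + \frac{5}{6} \right)} - 4 \sqrt{30} \operatorname{atan}{\left(\frac{\sqrt{30} x}{5} \right)}}{12} + C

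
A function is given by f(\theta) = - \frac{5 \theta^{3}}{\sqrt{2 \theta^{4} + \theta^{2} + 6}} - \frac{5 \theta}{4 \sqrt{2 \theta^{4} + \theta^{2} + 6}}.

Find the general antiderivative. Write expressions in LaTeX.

f matches the chain-rule pattern g'(h)*h' with inner function h(\theta) = 2 \theta^{4} + \theta^{2} + 6; substituting u = h(\theta) collapses the integral.
Check: d/d\theta[- \frac{5 \sqrt{2 \theta^{4} + \theta^{2} + 6}}{4}] = \frac{- 20 \theta^{3} - 5 \theta}{4 \sqrt{2 \theta^{4} + \theta^{2} + 6}}, which equals f(\theta).

F(\theta) = - \frac{5 \sqrt{2 \theta^{4} + \theta^{2} + 6}}{4} + C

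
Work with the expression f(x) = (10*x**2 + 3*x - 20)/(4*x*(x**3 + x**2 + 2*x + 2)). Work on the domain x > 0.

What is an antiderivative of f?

An antiderivative is F(x) = -5*log(x)/2 + 13*log(x + 1)/12 + 17*log(x**2 + 2)/24 + 43*sqrt(2)*atan(sqrt(2)*x/2)/24.

Factor the denominator (4*x*(x + 1)*(x**2 + 2)) and decompose: f = (17*x + 43)/(12*(x**2 + 2)) + 13/(12*(x + 1)) - 5/(2*x); each piece integrates to a log, atan, or power term.
Check: d/dx[-5*log(x)/2 + 13*log(x + 1)/12 + 17*log(x**2 + 2)/24 + 43*sqrt(2)*atan(sqrt(2)*x/2)/24] = (10*x**2 + 3*x - 20)/(4*x**4 + 4*x**3 + 8*x**2 + 8*x), which equals f(x).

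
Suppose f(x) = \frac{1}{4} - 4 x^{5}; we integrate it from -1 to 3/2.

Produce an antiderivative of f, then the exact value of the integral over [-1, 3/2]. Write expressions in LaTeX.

Antiderivative: F(x) = - \frac{2 x^{6}}{3} + \frac{x}{4}; value = - \frac{605}{96}

Recover f(x) by differentiating a candidate F(x); any mismatch rules it out.
F(x) = - \frac{2 x^{6}}{3} + \frac{x}{4} is an antiderivative of f.
Check: d/dx[- \frac{2 x^{6}}{3} + \frac{x}{4}] = \frac{1}{4} - 4 x^{5} = f(x).
F(3/2) = - \frac{231}{32}; F(-1) = - \frac{11}{12}.
Integral = F(3/2) - F(-1) = - \frac{605}{96}.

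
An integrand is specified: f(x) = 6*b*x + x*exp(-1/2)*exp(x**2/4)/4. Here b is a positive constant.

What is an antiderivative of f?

An antiderivative is F(x) = (6*b*x**2 + exp(x**2/4 - 1/2))/2.

Integrate term by term and add the pieces.
Check: d/dx[(6*b*x**2 + exp(x**2/4 - 1/2))/2] = 6*b*x + x*exp(-1/2)*exp(x**2/4)/4 = f(x).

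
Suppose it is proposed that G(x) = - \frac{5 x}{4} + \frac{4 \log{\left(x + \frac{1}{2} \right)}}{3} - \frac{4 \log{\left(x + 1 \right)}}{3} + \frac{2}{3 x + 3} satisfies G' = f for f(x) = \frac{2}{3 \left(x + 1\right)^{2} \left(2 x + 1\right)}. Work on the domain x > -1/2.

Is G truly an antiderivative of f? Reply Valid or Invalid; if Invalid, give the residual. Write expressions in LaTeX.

d/dx[G] = \frac{- 30 x^{3} - 75 x^{2} - 60 x - 7}{24 x^{3} + 60 x^{2} + 48 x + 12}
d/dx[G] - f(x) = - \frac{5}{4} != 0.

Invalid: d/dx[G] - f = - \frac{5}{4}, which is not 0.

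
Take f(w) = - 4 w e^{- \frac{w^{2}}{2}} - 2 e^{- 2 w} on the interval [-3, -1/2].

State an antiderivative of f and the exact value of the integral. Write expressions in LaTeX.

The integrand splits into summands that can be handled one at a time.
F(w) = 4 e^{- \frac{w^{2}}{2}} + e^{- 2 w} is an antiderivative of f.
Check: d/dw[4 e^{- \frac{w^{2}}{2}} + e^{- 2 w}] = \left(- 4 w e^{2 w} - 2 e^{\frac{w^{2}}{2}}\right) e^{- 2 w} e^{- \frac{w^{2}}{2}}, which equals f(w).
F(-1/2) = e + \frac{4}{e^{\frac{1}{8}}}; F(-3) = \frac{4}{e^{\frac{9}{2}}} + e^{6}.
Integral = F(-1/2) - F(-3) = - e^{6} - \frac{4}{e^{\frac{9}{2}}} + e + \frac{4}{e^{\frac{1}{8}}}.

Antiderivative: F(w) = 4 e^{- \frac{w^{2}}{2}} + e^{- 2 w}; value = - e^{6} - \frac{4}{e^{\frac{9}{2}}} + e + \frac{4}{e^{\frac{1}{8}}}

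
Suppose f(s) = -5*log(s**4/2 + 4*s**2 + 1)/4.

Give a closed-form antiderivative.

A candidate is checked by its d/ds: the result must match f(s).
Check: d/ds[-5*s*log(s**4/2 + 4*s**2 + 1)/4 + 5*s - 10*sqrt(1/4 - sqrt(14)/16)*atan(s/sqrt(4 - sqrt(14))) - 10*sqrt(sqrt(14)/16 + 1/4)*atan(s/sqrt(sqrt(14) + 4))] = -5*log(s**4/2 + 4*s**2 + 1)/4 = f(s).

An antiderivative is F(s) = -5*s*log(s**4/2 + 4*s**2 + 1)/4 + 5*s - 10*sqrt(1/4 - sqrt(14)/16)*atan(s/sqrt(4 - sqrt(14))) - 10*sqrt(sqrt(14)/16 + 1/4)*atan(s/sqrt(sqrt(14) + 4)).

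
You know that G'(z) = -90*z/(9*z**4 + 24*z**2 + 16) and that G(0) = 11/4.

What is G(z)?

G(z) = -(3*z**2 - 11)/(3*z**2 + 4)

The substitution u = z**2/2 + 2/3 works: G'(z) is exactly (dG/du)*(du/dz) for that inner function.
A general antiderivative is 5/(2*(z**2/2 + 2/3)) + C.
The condition gives C = 11/4 - (15/4) = -1.
So G(z) = -(3*z**2 - 11)/(3*z**2 + 4).
Check: d/dz[-(3*z**2 - 11)/(3*z**2 + 4)] = -90*z/(9*z**4 + 24*z**2 + 16) = G'(z).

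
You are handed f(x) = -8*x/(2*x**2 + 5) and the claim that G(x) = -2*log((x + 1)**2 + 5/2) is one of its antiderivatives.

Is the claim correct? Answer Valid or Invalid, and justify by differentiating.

d/dx[G] = (-8*x - 8)/(2*x**2 + 4*x + 7)
d/dx[G] - f(x) = (16*x**2 + 16*x - 40)/(4*x**4 + 8*x**3 + 24*x**2 + 20*x + 35) != 0.

Invalid: d/dx[G] - f = (16*x**2 + 16*x - 40)/(4*x**4 + 8*x**3 + 24*x**2 + 20*x + 35), which is not 0.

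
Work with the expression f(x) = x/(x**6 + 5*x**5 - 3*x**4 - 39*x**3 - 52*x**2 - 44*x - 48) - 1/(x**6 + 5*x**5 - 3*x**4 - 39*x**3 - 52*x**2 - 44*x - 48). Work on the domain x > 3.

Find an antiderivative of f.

An antiderivative is F(x) = -(-68*x*log(x - 3) - 595*x*log(x + 2) - 625*x*log(x + 4) + 644*x*log(x**2 + 1) + 84*x*atan(x) - 136*log(x - 3) - 1190*log(x + 2) - 1250*log(x + 4) + 1288*log(x**2 + 1) + 168*atan(x) + 3570)/(59500*(x + 2)).

The denominator factors as (x - 3)*(x + 2)**2*(x + 4)*(x**2 + 1); partial fractions split f into directly integrable pieces: -(46*x + 3)/(2125*(x**2 + 1)) + 5/(476*(x + 4)) + 1/(100*(x + 2)) + 3/(50*(x + 2)**2) + 1/(875*(x - 3)).
Check: d/dx[-(-68*x*log(x - 3) - 595*x*log(x + 2) - 625*x*log(x + 4) + 644*x*log(x**2 + 1) + 84*x*atan(x) - 136*log(x - 3) - 1190*log(x + 2) - 1250*log(x + 4) + 1288*log(x**2 + 1) + 168*atan(x) + 3570)/(59500*(x + 2))] = (x - 1)/(x**6 + 5*x**5 - 3*x**4 - 39*x**3 - 52*x**2 - 44*x - 48), which equals f(x).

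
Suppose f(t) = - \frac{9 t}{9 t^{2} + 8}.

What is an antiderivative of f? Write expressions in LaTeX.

An antiderivative is F(t) = - \frac{\log{\left(\frac{3 t^{2}}{2} + \frac{4}{3} \right)}}{2}.

The substitution u = \frac{3 t^{2}}{2} + \frac{4}{3} works: f is exactly (dF/du)*(du/dt) for that inner function.
Check: d/dt[- \frac{\log{\left(\frac{3 t^{2}}{2} + \frac{4}{3} \right)}}{2}] = - \frac{9 t}{9 t^{2} + 8} = f(t).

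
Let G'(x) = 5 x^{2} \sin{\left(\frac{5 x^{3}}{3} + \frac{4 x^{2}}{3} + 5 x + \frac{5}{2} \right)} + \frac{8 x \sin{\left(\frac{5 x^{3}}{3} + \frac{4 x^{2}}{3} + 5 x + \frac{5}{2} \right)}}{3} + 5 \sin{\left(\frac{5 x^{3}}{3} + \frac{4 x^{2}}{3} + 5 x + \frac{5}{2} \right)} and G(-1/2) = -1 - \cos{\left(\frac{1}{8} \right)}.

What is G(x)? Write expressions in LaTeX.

G(x) = - \cos{\left(\frac{5 x^{3}}{3} + \frac{4 x^{2}}{3} + 5 x + \frac{5}{2} \right)} - 1

G'(x) matches the chain-rule pattern g'(h)*h' with inner function h(x) = \frac{5 x^{3}}{3} + \frac{4 x^{2}}{3} + 5 x + \frac{5}{2}; substituting u = h(x) collapses the integral.
A general antiderivative is - \cos{\left(\frac{5 x^{3}}{3} + \frac{4 x^{2}}{3} + 5 x + \frac{5}{2} \right)} + C.
The condition gives C = -1 - \cos{\left(\frac{1}{8} \right)} - (- \cos{\left(\frac{1}{8} \right)}) = -1.
So G(x) = - \cos{\left(\frac{5 x^{3}}{3} + \frac{4 x^{2}}{3} + 5 x + \frac{5}{2} \right)} - 1.
Check: d/dx[- \cos{\left(\frac{5 x^{3}}{3} + \frac{4 x^{2}}{3} + 5 x + \frac{5}{2} \right)} - 1] = 5 x^{2} \sin{\left(\frac{5 x^{3}}{3} + \frac{4 x^{2}}{3} + 5 x + \frac{5}{2} \right)} + \frac{8 x \sin{\left(\frac{5 x^{3}}{3} + \frac{4 x^{2}}{3} + 5 x + \frac{5}{2} \right)}}{3} + 5 \sin{\left(\frac{5 x^{3}}{3} + \frac{4 x^{2}}{3} + 5 x + \frac{5}{2} \right)} = G'(x).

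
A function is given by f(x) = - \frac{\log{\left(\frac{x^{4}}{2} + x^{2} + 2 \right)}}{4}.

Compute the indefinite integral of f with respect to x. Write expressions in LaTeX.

Differentiate the proposed F(x) back; it has to land on f(x) exactly.
Check: d/dx[- \frac{x \log{\left(\frac{x^{4}}{2} + x^{2} + 2 \right)}}{4} + x + \frac{\sqrt{2} \log{\left(x^{2} - \sqrt{2} x + 2 \right)}}{8} - \frac{\sqrt{2} \log{\left(x^{2} + \sqrt{2} x + 2 \right)}}{8} - \frac{\sqrt{6} \operatorname{atan}{\left(\frac{\sqrt{6} x}{3} - \frac{\sqrt{3}}{3} \right)}}{4} - \frac{\sqrt{6} \operatorname{atan}{\left(\frac{\sqrt{6} x}{3} + \frac{\sqrt{3}}{3} \right)}}{4}] = - \frac{\log{\left(\frac{x^{4}}{2} + x^{2} + 2 \right)}}{4} = f(x).

F(x) = - \frac{x \log{\left(\frac{x^{4}}{2} + x^{2} + 2 \right)}}{4} + x + \frac{\sqrt{2} \log{\left(x^{2} - \sqrt{2} x + 2 \right)}}{8} - \frac{\sqrt{2} \log{\left(x^{2} + \sqrt{2} x + 2 \right)}}{8} - \frac{\sqrt{6} \operatorname{atan}{\left(\frac{\sqrt{6} x}{3} - \frac{\sqrt{3}}{3} \right)}}{4} - \frac{\sqrt{6} \operatorname{atan}{\left(\frac{\sqrt{6} x}{3} + \frac{\sqrt{3}}{3} \right)}}{4} + C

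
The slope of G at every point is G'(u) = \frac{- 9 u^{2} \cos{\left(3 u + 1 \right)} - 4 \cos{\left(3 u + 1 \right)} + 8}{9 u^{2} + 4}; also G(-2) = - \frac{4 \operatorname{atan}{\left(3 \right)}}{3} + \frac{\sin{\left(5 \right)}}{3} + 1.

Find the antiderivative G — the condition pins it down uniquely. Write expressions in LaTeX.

Differentiate the proposed G(u) back; it has to land on the given G'(u).
A general antiderivative is - \frac{\sin{\left(3 u + 1 \right)}}{3} + \frac{4 \operatorname{atan}{\left(\frac{3 u}{2} \right)}}{3} + C.
The condition gives C = - \frac{4 \operatorname{atan}{\left(3 \right)}}{3} + \frac{\sin{\left(5 \right)}}{3} + 1 - (- \frac{4 \operatorname{atan}{\left(3 \right)}}{3} + \frac{\sin{\left(5 \right)}}{3}) = 1.
So G(u) = - \frac{\sin{\left(3 u + 1 \right)}}{3} + \frac{4 \operatorname{atan}{\left(\frac{3 u}{2} \right)}}{3} + 1.
Check: d/du[- \frac{\sin{\left(3 u + 1 \right)}}{3} + \frac{4 \operatorname{atan}{\left(\frac{3 u}{2} \right)}}{3} + 1] = \frac{- 9 u^{2} \cos{\left(3 u + 1 \right)} - 4 \cos{\left(3 u + 1 \right)} + 8}{9 u^{2} + 4} = G'(u).

G(u) = - \frac{\sin{\left(3 u + 1 \right)}}{3} + \frac{4 \operatorname{atan}{\left(\frac{3 u}{2} \right)}}{3} + 1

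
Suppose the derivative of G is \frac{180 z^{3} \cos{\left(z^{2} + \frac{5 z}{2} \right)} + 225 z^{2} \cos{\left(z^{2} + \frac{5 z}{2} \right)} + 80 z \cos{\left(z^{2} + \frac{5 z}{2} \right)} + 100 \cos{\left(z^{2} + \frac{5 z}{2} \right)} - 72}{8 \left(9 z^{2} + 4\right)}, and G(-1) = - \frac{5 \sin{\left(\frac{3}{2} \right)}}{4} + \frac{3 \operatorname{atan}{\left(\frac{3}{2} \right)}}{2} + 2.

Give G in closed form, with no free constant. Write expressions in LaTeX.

Check a candidate G(z) by differentiating: d/dz[G] must match the given G'(z).
A general antiderivative is \frac{5 \sin{\left(z^{2} + \frac{5 z}{2} \right)}}{4} - \frac{3 \operatorname{atan}{\left(\frac{3 z}{2} \right)}}{2} + C.
The condition gives C = - \frac{5 \sin{\left(\frac{3}{2} \right)}}{4} + \frac{3 \operatorname{atan}{\left(\frac{3}{2} \right)}}{2} + 2 - (- \frac{5 \sin{\left(\frac{3}{2} \right)}}{4} + \frac{3 \operatorname{atan}{\left(\frac{3}{2} \right)}}{2}) = 2.
So G(z) = \frac{5 \sin{\left(z^{2} + \frac{5 z}{2} \right)} - 6 \operatorname{atan}{\left(\frac{3 z}{2} \right)} + 8}{4}.
Check: d/dz[\frac{5 \sin{\left(z^{2} + \frac{5 z}{2} \right)} - 6 \operatorname{atan}{\left(\frac{3 z}{2} \right)} + 8}{4}] = \frac{180 z^{3} \cos{\left(z^{2} + \frac{5 z}{2} \right)} + 225 z^{2} \cos{\left(z^{2} + \frac{5 z}{2} \right)} + 80 z \cos{\left(z^{2} + \frac{5 z}{2} \right)} + 100 \cos{\left(z^{2} + \frac{5 z}{2} \right)} - 72}{72 z^{2} + 32}, which equals G'(z).

G(z) = \frac{5 \sin{\left(z^{2} + \frac{5 z}{2} \right)} - 6 \operatorname{atan}{\left(\frac{3 z}{2} \right)} + 8}{4}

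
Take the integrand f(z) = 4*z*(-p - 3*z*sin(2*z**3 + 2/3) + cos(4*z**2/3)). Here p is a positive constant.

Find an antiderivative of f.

For F(z) to be correct the identity F'(z) - f(z) = 0 must hold.
Check: d/dz[(-4*p*z**2 + 3*sin(4*z**2/3) + 4*cos(2*z**3 + 2/3))/2] = -4*p*z - 12*z**2*sin(2*z**3 + 2/3) + 4*z*cos(4*z**2/3), which equals f(z).

An antiderivative is F(z) = (-4*p*z**2 + 3*sin(4*z**2/3) + 4*cos(2*z**3 + 2/3))/2.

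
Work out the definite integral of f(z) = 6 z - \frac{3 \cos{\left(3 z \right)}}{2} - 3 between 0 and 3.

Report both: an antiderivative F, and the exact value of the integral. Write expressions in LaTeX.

The integrand splits into summands that can be handled one at a time.
F(z) = 3 z^{2} - 3 z - \frac{\sin{\left(3 z \right)}}{2} is an antiderivative of f.
Check: d/dz[3 z^{2} - 3 z - \frac{\sin{\left(3 z \right)}}{2}] = 6 z - \frac{3 \cos{\left(3 z \right)}}{2} - 3 = f(z).
F(3) = 18 - \frac{\sin{\left(9 \right)}}{2}; F(0) = 0.
Integral = F(3) - F(0) = 18 - \frac{\sin{\left(9 \right)}}{2}.

Antiderivative: F(z) = 3 z^{2} - 3 z - \frac{\sin{\left(3 z \right)}}{2}; value = 18 - \frac{\sin{\left(9 \right)}}{2}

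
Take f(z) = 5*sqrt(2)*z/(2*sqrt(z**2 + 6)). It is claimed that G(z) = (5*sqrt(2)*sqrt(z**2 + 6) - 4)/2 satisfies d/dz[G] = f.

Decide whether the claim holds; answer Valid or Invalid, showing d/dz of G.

Valid. The derivative of G reproduces f.

d/dz[G] = 5*sqrt(2)*z/(2*sqrt(z**2 + 6))
This equals f(z) exactly, so the claim holds.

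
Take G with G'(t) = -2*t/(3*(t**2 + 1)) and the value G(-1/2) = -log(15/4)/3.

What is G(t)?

G(t) = -log(3*t**2 + 3)/3

The substitution u = 3*t**2 + 3 works: G'(t) is exactly (dG/du)*(du/dt) for that inner function.
A general antiderivative is -log(3*t**2 + 3)/3 + C.
The condition gives C = -log(15/4)/3 - (-log(15/4)/3) = 0.
So G(t) = -log(3*t**2 + 3)/3.
Check: d/dt[-log(3*t**2 + 3)/3] = -2*t/(3*t**2 + 3), which equals G'(t).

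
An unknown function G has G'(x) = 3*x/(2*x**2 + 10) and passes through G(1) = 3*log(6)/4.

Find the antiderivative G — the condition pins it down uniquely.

The substitution u = x**2 + 5 works: G'(x) is exactly (dG/du)*(du/dx) for that inner function.
A general antiderivative is 3*log(x**2 + 5)/4 + C.
The condition gives C = 3*log(6)/4 - (3*log(6)/4) = 0.
So G(x) = 3*log(x**2 + 5)/4.
Check: d/dx[3*log(x**2 + 5)/4] = 3*x/(2*x**2 + 10) = G'(x).

G(x) = 3*log(x**2 + 5)/4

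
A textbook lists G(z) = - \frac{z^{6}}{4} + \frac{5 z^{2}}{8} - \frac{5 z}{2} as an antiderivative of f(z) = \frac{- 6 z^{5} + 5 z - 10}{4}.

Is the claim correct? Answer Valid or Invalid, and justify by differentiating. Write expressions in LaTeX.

Valid - differentiating G returns exactly f.

d/dz[G] = - \frac{3 z^{5}}{2} + \frac{5 z}{4} - \frac{5}{2}
This equals f(z) exactly, so the claim holds.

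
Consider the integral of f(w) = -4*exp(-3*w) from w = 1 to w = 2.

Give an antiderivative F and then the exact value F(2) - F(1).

A first test for any F(w): its w-derivative must equal f(w) identically.
F(w) = 4*exp(-3*w)/3 is an antiderivative of f.
Check: d/dw[4*exp(-3*w)/3] = -4*exp(-3*w) = f(w).
F(2) = 4*exp(-6)/3; F(1) = 4*exp(-3)/3.
Integral = F(2) - F(1) = -4*exp(-3)/3 + 4*exp(-6)/3.

Antiderivative: F(w) = 4*exp(-3*w)/3; value = -4*exp(-3)/3 + 4*exp(-6)/3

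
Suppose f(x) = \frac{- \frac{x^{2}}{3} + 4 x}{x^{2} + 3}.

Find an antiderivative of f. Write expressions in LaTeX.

Any candidate F(x) must reproduce f(x) exactly when differentiated.
Check: d/dx[\frac{- x + 6 \log{\left(x^{2} + 3 \right)} + \sqrt{3} \operatorname{atan}{\left(\frac{\sqrt{3} x}{3} \right)}}{3}] = \frac{- x^{2} + 12 x}{3 x^{2} + 9}, which equals f(x).

An antiderivative is F(x) = \frac{- x + 6 \log{\left(x^{2} + 3 \right)} + \sqrt{3} \operatorname{atan}{\left(\frac{\sqrt{3} x}{3} \right)}}{3}.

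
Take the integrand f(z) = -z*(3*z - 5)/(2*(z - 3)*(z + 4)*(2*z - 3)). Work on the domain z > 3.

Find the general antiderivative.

F(z) = (-88*log(z - 3) - 7*log(z - 3/2) - 136*log(z + 4))/308 + C

Factor the denominator (2*(z - 3)*(z + 4)*(2*z - 3)) and decompose: f = -1/(22*(2*z - 3)) - 34/(77*(z + 4)) - 2/(7*(z - 3)); each piece integrates to a log, atan, or power term.
Check: d/dz[(-88*log(z - 3) - 7*log(z - 3/2) - 136*log(z + 4))/308] = (-3*z**2 + 5*z)/(4*z**3 - 2*z**2 - 54*z + 72), which equals f(z).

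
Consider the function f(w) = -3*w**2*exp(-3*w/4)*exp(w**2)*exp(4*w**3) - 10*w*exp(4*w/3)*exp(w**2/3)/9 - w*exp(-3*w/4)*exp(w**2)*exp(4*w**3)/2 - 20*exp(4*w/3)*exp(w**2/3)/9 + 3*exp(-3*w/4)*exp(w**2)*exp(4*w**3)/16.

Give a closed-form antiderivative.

An antiderivative is F(w) = (-20*exp(w**2/3 + 4*w/3) - 3*exp(4*w**3 + w**2 - 3*w/4))/12.

Integrate term by term and add the pieces.
Check: d/dw[(-20*exp(w**2/3 + 4*w/3) - 3*exp(4*w**3 + w**2 - 3*w/4))/12] = -3*w**2*exp(-3*w/4)*exp(w**2)*exp(4*w**3) - 10*w*exp(4*w/3)*exp(w**2/3)/9 - w*exp(-3*w/4)*exp(w**2)*exp(4*w**3)/2 - 20*exp(4*w/3)*exp(w**2/3)/9 + 3*exp(-3*w/4)*exp(w**2)*exp(4*w**3)/16 = f(w).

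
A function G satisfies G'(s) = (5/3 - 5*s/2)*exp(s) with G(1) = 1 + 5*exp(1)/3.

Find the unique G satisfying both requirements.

G'(s) has the shape u'v + uv' for u = 25/6 - 5*s/2 and v = exp(s) — it is the derivative of the product u*v.
A general antiderivative is (25 - 15*s)*exp(s)/6 + C.
The condition gives C = 1 + 5*exp(1)/3 - (5*exp(1)/3) = 1.
So G(s) = (5*(5 - 3*s)*exp(s) + 6)/6.
Check: d/ds[(5*(5 - 3*s)*exp(s) + 6)/6] = -5*s*exp(s)/2 + 5*exp(s)/3, which equals G'(s).

G(s) = (5*(5 - 3*s)*exp(s) + 6)/6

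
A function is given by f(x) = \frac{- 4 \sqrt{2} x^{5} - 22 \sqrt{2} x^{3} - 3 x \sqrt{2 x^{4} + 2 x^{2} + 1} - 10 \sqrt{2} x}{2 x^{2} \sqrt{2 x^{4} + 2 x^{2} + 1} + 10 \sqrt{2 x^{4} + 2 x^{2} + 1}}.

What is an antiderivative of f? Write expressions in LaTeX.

Differentiate the proposed F(x) back; it has to land on f(x) exactly.
Check: d/dx[\frac{- 2 \sqrt{2} \sqrt{2 x^{4} + 2 x^{2} + 1} - 3 \log{\left(\frac{x^{2}}{2} + \frac{5}{2} \right)}}{4}] = \frac{- 4 \sqrt{2} x^{5} - 22 \sqrt{2} x^{3} - 3 x \sqrt{2 x^{4} + 2 x^{2} + 1} - 10 \sqrt{2} x}{2 x^{2} \sqrt{2 x^{4} + 2 x^{2} + 1} + 10 \sqrt{2 x^{4} + 2 x^{2} + 1}} = f(x).

An antiderivative is F(x) = \frac{- 2 \sqrt{2} \sqrt{2 x^{4} + 2 x^{2} + 1} - 3 \log{\left(\frac{x^{2}}{2} + \frac{5}{2} \right)}}{4}.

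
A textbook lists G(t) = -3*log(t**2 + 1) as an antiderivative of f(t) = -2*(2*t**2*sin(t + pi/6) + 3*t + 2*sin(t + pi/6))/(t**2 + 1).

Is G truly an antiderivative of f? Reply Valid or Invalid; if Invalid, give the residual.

d/dt[G] = -6*t/(t**2 + 1)
d/dt[G] - f(t) = 4*sin(t + pi/6) != 0.

Invalid: d/dt[G] - f = 4*sin(t + pi/6), which is not 0.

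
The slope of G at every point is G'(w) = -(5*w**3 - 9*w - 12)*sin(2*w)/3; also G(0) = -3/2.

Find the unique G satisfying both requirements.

G(w) = 5*w**3*cos(2*w)/6 - 5*w**2*sin(2*w)/4 - 11*w*cos(2*w)/4 + 11*sin(2*w)/8 - 2*cos(2*w) + 1/2

A candidate passes only if d/dw[G] lands on the given G'(w) exactly.
A general antiderivative is 5*w**3*cos(2*w)/6 - 5*w**2*sin(2*w)/4 - 11*w*cos(2*w)/4 + 11*sin(2*w)/8 - 2*cos(2*w) + C.
The condition gives C = -3/2 - (-2) = 1/2.
So G(w) = 5*w**3*cos(2*w)/6 - 5*w**2*sin(2*w)/4 - 11*w*cos(2*w)/4 + 11*sin(2*w)/8 - 2*cos(2*w) + 1/2.
Check: d/dw[5*w**3*cos(2*w)/6 - 5*w**2*sin(2*w)/4 - 11*w*cos(2*w)/4 + 11*sin(2*w)/8 - 2*cos(2*w) + 1/2] = -5*w**3*sin(2*w)/3 + 3*w*sin(2*w) + 4*sin(2*w), which equals G'(w).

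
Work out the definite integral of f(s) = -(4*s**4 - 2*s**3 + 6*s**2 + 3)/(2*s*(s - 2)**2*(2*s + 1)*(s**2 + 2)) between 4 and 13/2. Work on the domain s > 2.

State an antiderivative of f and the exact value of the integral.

The denominator factors as 2*s*(s - 2)**2*(2*s + 1)*(s**2 + 2); partial fractions split f into directly integrable pieces: (7*s - 8)/(72*(s**2 + 2)) + 16/(45*(2*s + 1)) - 7/(80*(s - 2)) - 5/(8*(s - 2)**2) - 3/(16*s).
F(s) = (-135*s*log(s) - 63*s*log(s - 2) + 128*s*log(s + 1/2) + 35*s*log(s**2 + 2) - 40*sqrt(2)*s*atan(sqrt(2)*s/2) + 270*log(s) + 126*log(s - 2) - 256*log(s + 1/2) - 70*log(s**2 + 2) + 80*sqrt(2)*atan(sqrt(2)*s/2) + 450)/(720*s - 1440) is an antiderivative of f.
Check: d/ds[(-135*s*log(s) - 63*s*log(s - 2) + 128*s*log(s + 1/2) + 35*s*log(s**2 + 2) - 40*sqrt(2)*s*atan(sqrt(2)*s/2) + 270*log(s) + 126*log(s - 2) - 256*log(s + 1/2) - 70*log(s**2 + 2) + 80*sqrt(2)*atan(sqrt(2)*s/2) + 450)/(720*s - 1440)] = (-4*s**4 + 2*s**3 - 6*s**2 - 3)/(4*s**6 - 14*s**5 + 16*s**4 - 20*s**3 + 16*s**2 + 16*s), which equals f(s).
F(13/2) = -3*log(13/2)/16 - 7*log(9/2)/80 - sqrt(2)*atan(13*sqrt(2)/4)/18 + 5/36 + 7*log(177/4)/144 + 8*log(7)/45; F(4) = -3*log(4)/16 - sqrt(2)*atan(2*sqrt(2))/18 - 7*log(2)/80 + 7*log(18)/144 + 8*log(9/2)/45 + 5/16.
Integral = F(13/2) - F(4) = -191*log(9/2)/720 - 3*log(13/2)/16 - 25/144 - 7*log(18)/144 - sqrt(2)*atan(13*sqrt(2)/4)/18 + 7*log(2)/80 + sqrt(2)*atan(2*sqrt(2))/18 + 7*log(177/4)/144 + 3*log(4)/16 + 8*log(7)/45.

Antiderivative: F(s) = (-135*s*log(s) - 63*s*log(s - 2) + 128*s*log(s + 1/2) + 35*s*log(s**2 + 2) - 40*sqrt(2)*s*atan(sqrt(2)*s/2) + 270*log(s) + 126*log(s - 2) - 256*log(s + 1/2) - 70*log(s**2 + 2) + 80*sqrt(2)*atan(sqrt(2)*s/2) + 450)/(720*s - 1440); value = -191*log(9/2)/720 - 3*log(13/2)/16 - 25/144 - 7*log(18)/144 - sqrt(2)*atan(13*sqrt(2)/4)/18 + 7*log(2)/80 + sqrt(2)*atan(2*sqrt(2))/18 + 7*log(177/4)/144 + 3*log(4)/16 + 8*log(7)/45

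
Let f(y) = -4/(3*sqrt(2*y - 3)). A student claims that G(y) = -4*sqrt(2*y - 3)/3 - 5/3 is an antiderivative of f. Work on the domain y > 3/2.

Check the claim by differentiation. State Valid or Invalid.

d/dy[G] = -4/(3*sqrt(2*y - 3))
This equals f(y) exactly, so the claim holds.

Valid: G'(y) = f(y).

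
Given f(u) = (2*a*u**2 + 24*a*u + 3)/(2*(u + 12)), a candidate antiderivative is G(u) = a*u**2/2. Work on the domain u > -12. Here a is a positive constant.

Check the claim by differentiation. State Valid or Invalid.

d/du[G] = a*u
d/du[G] - f(u) = -3/(2*u + 24) != 0.

Invalid: d/du[G] - f = -3/(2*u + 24), which is not 0.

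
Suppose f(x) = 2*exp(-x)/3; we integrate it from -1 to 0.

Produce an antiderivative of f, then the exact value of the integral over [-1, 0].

Antiderivative: F(x) = -2*exp(-x)/3; value = -2/3 + 2*exp(1)/3

Check any antiderivative F(x) by computing F'(x) and comparing it with f(x).
F(x) = -2*exp(-x)/3 is an antiderivative of f.
Check: d/dx[-2*exp(-x)/3] = 2*exp(-x)/3 = f(x).
F(0) = -2/3; F(-1) = -2*exp(1)/3.
Integral = F(0) - F(-1) = -2/3 + 2*exp(1)/3.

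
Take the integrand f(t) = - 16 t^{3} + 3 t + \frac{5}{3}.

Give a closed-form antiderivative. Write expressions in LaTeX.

Integrate term by term and add the pieces.
Check: d/dt[\frac{- 24 t^{4} + 9 t^{2} + 10 t - 6}{6}] = - 16 t^{3} + 3 t + \frac{5}{3} = f(t).

An antiderivative is F(t) = \frac{- 24 t^{4} + 9 t^{2} + 10 t - 6}{6}.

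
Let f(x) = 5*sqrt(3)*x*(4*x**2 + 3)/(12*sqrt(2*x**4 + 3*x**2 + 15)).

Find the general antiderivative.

f matches the chain-rule pattern g'(h)*h' with inner function h(x) = 2*x**4/3 + x**2 + 5; substituting u = h(x) collapses the integral.
Check: d/dx[5*sqrt(3)*sqrt(2*x**4 + 3*x**2 + 15)/12] = (20*sqrt(3)*x**3 + 15*sqrt(3)*x)/(12*sqrt(2*x**4 + 3*x**2 + 15)), which equals f(x).

F(x) = 5*sqrt(3)*sqrt(2*x**4 + 3*x**2 + 15)/12 + C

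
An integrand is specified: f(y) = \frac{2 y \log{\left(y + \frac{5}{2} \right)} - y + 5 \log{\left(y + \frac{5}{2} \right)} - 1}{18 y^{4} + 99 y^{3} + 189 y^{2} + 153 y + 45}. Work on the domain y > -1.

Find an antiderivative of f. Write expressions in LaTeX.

f has the shape u'v + uv' for u = - \frac{1}{2 \left(3 y + 3\right)^{2}} and v = \log{\left(y + \frac{5}{2} \right)} — it is the derivative of the product u*v.
Check: d/dy[- \frac{\log{\left(y + \frac{5}{2} \right)}}{18 \left(y + 1\right)^{2}}] = \frac{2 y \log{\left(y + \frac{5}{2} \right)} - y + 5 \log{\left(y + \frac{5}{2} \right)} - 1}{18 y^{4} + 99 y^{3} + 189 y^{2} + 153 y + 45} = f(y).

An antiderivative is F(y) = - \frac{\log{\left(y + \frac{5}{2} \right)}}{18 \left(y + 1\right)^{2}}.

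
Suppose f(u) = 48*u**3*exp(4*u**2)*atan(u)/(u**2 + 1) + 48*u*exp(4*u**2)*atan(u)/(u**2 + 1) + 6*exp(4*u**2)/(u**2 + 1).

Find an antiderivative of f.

Recognize the product-rule pattern: f = v'r + vr' with v = 6*atan(u), r = exp(4*u**2), so integration by parts undoes it.
Check: d/du[6*exp(4*u**2)*atan(u)] = (48*u**3*exp(4*u**2)*atan(u) + 48*u*exp(4*u**2)*atan(u) + 6*exp(4*u**2))/(u**2 + 1), which equals f(u).

An antiderivative is F(u) = 6*exp(4*u**2)*atan(u).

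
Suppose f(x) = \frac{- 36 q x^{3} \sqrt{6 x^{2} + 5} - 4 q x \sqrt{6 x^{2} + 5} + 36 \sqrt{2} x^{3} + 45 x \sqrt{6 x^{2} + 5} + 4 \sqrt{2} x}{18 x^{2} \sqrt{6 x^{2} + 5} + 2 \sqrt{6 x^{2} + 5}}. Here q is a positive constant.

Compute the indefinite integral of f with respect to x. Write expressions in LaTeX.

A candidate is checked by its d/dx: the result must match f(x).
Check: d/dx[\frac{- 12 q x^{2} + 4 \sqrt{2} \sqrt{6 x^{2} + 5} + 15 \log{\left(3 x^{2} + \frac{1}{3} \right)}}{12}] = \frac{- 36 q x^{3} \sqrt{6 x^{2} + 5} - 4 q x \sqrt{6 x^{2} + 5} + 36 \sqrt{2} x^{3} + 45 x \sqrt{6 x^{2} + 5} + 4 \sqrt{2} x}{18 x^{2} \sqrt{6 x^{2} + 5} + 2 \sqrt{6 x^{2} + 5}} = f(x).

F(x) = \frac{- 12 q x^{2} + 4 \sqrt{2} \sqrt{6 x^{2} + 5} + 15 \log{\left(3 x^{2} + \frac{1}{3} \right)}}{12} + C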